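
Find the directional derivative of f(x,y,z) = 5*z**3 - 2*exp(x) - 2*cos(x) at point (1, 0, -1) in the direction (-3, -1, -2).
3*sqrt(14)*(-5 - sin(1) + E)/7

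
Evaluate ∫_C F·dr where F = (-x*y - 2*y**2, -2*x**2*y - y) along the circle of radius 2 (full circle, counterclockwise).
0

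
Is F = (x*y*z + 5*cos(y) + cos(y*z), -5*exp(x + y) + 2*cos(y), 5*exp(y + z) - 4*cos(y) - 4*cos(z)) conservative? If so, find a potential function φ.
No, ∇×F = (5*exp(y + z) + 4*sin(y), y*(x - sin(y*z)), -x*z + z*sin(y*z) - 5*exp(x + y) + 5*sin(y)) ≠ 0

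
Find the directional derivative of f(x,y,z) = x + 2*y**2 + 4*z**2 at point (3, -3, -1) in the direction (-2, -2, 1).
14/3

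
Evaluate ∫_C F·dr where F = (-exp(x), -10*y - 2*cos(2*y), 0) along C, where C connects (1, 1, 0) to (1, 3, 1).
-40 - sin(6) + sin(2)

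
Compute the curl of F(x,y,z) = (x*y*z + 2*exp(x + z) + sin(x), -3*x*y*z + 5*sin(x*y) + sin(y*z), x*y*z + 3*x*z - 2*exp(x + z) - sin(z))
(3*x*y + x*z - y*cos(y*z), x*y - y*z - 3*z + 4*exp(x + z), -x*z - 3*y*z + 5*y*cos(x*y))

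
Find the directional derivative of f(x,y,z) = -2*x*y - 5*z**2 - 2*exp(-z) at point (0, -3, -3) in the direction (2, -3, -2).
4*sqrt(17)*(-exp(3) - 12)/17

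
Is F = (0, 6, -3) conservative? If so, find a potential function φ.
Yes, F is conservative. φ = 6*y - 3*z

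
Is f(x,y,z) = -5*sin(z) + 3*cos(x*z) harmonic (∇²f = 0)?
No, ∇²f = -3*x**2*cos(x*z) - 3*z**2*cos(x*z) + 5*sin(z)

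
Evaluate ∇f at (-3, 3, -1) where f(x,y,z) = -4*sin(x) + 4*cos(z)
(-4*cos(3), 0, 4*sin(1))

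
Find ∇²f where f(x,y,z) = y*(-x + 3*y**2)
18*y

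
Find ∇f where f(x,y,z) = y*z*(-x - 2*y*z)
(-y*z, z*(-x - 4*y*z), y*(-x - 4*y*z))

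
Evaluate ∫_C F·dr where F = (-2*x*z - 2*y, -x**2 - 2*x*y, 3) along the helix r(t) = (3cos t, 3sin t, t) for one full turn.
15*pi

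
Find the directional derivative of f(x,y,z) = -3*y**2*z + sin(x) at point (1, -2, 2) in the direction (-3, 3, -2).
3*sqrt(22)*(32 - cos(1))/22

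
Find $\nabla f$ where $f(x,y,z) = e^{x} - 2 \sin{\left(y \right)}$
(exp(x), -2*cos(y), 0)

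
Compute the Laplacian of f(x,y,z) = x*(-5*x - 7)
-10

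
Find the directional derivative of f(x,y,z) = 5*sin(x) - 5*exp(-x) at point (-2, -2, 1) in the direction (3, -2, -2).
15*sqrt(17)*(cos(2) + exp(2))/17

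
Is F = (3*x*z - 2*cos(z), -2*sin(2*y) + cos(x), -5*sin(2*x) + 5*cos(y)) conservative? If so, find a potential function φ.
No, ∇×F = (-5*sin(y), 3*x + 2*sin(z) + 10*cos(2*x), -sin(x)) ≠ 0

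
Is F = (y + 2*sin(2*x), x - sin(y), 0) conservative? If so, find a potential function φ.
Yes, F is conservative. φ = x*y - cos(2*x) + cos(y)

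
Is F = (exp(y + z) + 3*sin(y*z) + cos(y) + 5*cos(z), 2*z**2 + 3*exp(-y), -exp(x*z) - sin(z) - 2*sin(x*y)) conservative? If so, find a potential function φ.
No, ∇×F = (-2*x*cos(x*y) - 4*z, 2*y*cos(x*y) + 3*y*cos(y*z) + z*exp(x*z) + exp(y + z) - 5*sin(z), -3*z*cos(y*z) - exp(y + z) + sin(y)) ≠ 0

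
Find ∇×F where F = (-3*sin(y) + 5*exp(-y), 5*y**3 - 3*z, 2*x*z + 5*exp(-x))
(3, -2*z + 5*exp(-x), 3*cos(y) + 5*exp(-y))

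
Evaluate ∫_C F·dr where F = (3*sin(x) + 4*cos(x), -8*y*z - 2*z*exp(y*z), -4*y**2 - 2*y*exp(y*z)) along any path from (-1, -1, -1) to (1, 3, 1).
-2*exp(3) - 40 + 2*E + 8*sin(1)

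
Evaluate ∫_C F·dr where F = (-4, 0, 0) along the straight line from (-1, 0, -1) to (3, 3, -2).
-16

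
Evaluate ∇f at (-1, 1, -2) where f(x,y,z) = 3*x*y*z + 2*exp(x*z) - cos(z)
(-4*exp(2) - 6, 6, -2*exp(2) - 3 - sin(2))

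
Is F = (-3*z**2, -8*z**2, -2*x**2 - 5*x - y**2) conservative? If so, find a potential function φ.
No, ∇×F = (-2*y + 16*z, 4*x - 6*z + 5, 0) ≠ 0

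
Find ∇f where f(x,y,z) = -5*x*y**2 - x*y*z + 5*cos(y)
(y*(-5*y - z), -10*x*y - x*z - 5*sin(y), -x*y)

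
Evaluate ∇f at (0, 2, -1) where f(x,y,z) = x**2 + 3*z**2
(0, 0, -6)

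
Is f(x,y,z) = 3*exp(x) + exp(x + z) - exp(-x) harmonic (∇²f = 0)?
No, ∇²f = 3*exp(x) + 2*exp(x + z) - exp(-x)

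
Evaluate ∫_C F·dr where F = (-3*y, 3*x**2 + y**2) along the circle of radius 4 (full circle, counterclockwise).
48*pi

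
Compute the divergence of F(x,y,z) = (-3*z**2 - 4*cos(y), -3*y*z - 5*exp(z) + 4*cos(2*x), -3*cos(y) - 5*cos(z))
-3*z + 5*sin(z)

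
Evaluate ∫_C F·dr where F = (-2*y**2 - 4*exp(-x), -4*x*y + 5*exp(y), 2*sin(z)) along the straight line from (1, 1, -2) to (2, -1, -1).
-5*E - 2 - 2*cos(1) + 2*cos(2) + exp(-1) + 4*exp(-2)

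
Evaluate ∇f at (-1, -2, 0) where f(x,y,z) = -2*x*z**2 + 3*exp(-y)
(0, -3*exp(2), 0)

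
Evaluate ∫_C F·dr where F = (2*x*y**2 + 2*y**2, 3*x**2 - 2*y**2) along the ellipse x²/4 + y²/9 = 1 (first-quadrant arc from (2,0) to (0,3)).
-36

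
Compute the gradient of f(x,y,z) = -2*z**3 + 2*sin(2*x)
(4*cos(2*x), 0, -6*z**2)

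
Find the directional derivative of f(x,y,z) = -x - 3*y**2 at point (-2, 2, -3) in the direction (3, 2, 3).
-27*sqrt(22)/22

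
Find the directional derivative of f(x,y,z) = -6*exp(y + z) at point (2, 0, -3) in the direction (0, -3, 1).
6*sqrt(10)*exp(-3)/5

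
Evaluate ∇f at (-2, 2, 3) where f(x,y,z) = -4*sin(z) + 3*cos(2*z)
(0, 0, -6*sin(6) - 4*cos(3))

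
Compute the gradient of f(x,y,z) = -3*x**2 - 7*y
(-6*x, -7, 0)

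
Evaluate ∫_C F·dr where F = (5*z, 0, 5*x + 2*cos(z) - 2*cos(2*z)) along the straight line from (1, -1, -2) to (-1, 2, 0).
-sin(4) + 2*sin(2) + 10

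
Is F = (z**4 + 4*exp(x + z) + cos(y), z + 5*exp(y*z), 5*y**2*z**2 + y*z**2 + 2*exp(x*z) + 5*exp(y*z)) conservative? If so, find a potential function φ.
No, ∇×F = (10*y*z**2 - 5*y*exp(y*z) + z**2 + 5*z*exp(y*z) - 1, 4*z**3 - 2*z*exp(x*z) + 4*exp(x + z), sin(y)) ≠ 0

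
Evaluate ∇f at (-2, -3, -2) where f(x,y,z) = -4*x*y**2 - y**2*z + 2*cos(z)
(-36, -60, -9 + 2*sin(2))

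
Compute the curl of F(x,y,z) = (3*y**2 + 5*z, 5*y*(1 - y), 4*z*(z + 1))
(0, 5, -6*y)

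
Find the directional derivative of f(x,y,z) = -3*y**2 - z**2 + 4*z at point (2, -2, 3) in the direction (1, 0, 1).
-sqrt(2)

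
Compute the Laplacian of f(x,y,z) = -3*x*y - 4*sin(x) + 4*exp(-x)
4*sin(x) + 4*exp(-x)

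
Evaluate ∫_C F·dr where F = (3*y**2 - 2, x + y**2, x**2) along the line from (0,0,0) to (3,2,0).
35/3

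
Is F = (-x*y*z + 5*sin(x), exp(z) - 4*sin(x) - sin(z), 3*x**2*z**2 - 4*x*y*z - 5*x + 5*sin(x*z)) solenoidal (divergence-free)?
No, ∇·F = 6*x**2*z - 4*x*y + 5*x*cos(x*z) - y*z + 5*cos(x)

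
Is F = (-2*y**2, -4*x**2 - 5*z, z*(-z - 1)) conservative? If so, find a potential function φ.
No, ∇×F = (5, 0, -8*x + 4*y) ≠ 0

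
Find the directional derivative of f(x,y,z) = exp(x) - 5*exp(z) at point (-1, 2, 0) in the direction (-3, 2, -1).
sqrt(14)*(-3 + 5*E)*exp(-1)/14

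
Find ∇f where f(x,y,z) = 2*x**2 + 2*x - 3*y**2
(4*x + 2, -6*y, 0)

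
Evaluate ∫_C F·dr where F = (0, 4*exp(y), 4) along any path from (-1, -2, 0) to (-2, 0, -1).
-4*exp(-2)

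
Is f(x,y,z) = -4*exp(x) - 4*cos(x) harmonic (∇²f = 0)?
No, ∇²f = -4*exp(x) + 4*cos(x)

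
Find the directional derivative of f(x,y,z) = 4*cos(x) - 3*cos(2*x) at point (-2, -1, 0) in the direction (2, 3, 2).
4*sqrt(17)*(2*sin(2) - 3*sin(4))/17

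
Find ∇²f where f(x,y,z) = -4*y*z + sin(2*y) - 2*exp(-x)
-4*sin(2*y) - 2*exp(-x)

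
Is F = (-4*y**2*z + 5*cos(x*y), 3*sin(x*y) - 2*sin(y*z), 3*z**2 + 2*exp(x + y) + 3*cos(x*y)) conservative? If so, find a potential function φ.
No, ∇×F = (-3*x*sin(x*y) + 2*y*cos(y*z) + 2*exp(x + y), -4*y**2 + 3*y*sin(x*y) - 2*exp(x + y), 5*x*sin(x*y) + 8*y*z + 3*y*cos(x*y)) ≠ 0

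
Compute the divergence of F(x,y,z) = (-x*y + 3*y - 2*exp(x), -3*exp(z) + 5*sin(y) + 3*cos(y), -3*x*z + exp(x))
-3*x - y - 2*exp(x) - 3*sin(y) + 5*cos(y)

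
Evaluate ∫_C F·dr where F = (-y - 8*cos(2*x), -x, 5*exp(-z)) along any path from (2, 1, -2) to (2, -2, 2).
6 + 10*sinh(2)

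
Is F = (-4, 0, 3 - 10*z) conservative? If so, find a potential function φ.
Yes, F is conservative. φ = -4*x - 5*z**2 + 3*z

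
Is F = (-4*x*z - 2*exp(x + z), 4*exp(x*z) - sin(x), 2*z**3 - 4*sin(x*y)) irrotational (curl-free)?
No, ∇×F = (-4*x*(exp(x*z) + cos(x*y)), -4*x + 4*y*cos(x*y) - 2*exp(x + z), 4*z*exp(x*z) - cos(x))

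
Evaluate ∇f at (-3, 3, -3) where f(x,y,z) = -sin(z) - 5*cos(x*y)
(-15*sin(9), 15*sin(9), -cos(3))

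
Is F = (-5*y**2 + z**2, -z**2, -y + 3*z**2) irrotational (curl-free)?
No, ∇×F = (2*z - 1, 2*z, 10*y)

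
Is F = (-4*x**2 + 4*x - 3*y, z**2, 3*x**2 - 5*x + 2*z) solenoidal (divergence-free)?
No, ∇·F = 6 - 8*x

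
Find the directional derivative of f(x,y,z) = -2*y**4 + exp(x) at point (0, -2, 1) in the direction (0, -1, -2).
-64*sqrt(5)/5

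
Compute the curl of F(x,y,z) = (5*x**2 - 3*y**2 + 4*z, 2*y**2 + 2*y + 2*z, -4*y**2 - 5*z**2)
(-8*y - 2, 4, 6*y)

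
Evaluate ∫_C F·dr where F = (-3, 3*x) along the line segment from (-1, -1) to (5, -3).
-30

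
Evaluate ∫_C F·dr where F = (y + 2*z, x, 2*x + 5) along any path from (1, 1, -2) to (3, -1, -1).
-1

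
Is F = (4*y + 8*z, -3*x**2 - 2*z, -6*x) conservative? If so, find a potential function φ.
No, ∇×F = (2, 14, -6*x - 4) ≠ 0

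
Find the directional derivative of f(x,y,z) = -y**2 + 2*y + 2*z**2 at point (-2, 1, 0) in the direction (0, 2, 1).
0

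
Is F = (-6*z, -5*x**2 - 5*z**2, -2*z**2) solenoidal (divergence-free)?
No, ∇·F = -4*z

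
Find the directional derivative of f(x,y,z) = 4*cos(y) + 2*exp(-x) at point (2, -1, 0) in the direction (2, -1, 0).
-4*sqrt(5)*(1 + exp(2)*sin(1))*exp(-2)/5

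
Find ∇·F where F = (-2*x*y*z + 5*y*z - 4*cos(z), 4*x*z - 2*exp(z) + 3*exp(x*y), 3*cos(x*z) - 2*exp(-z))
3*x*exp(x*y) - 3*x*sin(x*z) - 2*y*z + 2*exp(-z)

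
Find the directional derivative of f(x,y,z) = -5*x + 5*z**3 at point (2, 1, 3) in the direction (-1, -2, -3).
-200*sqrt(14)/7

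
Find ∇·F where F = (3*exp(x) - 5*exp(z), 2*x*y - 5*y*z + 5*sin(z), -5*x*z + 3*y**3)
-3*x - 5*z + 3*exp(x)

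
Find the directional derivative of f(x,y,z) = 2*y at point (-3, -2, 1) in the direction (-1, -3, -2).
-3*sqrt(14)/7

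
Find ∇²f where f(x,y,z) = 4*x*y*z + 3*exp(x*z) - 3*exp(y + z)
3*x**2*exp(x*z) + 3*z**2*exp(x*z) - 6*exp(y + z)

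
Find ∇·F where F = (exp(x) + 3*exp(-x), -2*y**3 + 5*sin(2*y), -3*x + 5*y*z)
-6*y**2 + 5*y + exp(x) + 10*cos(2*y) - 3*exp(-x)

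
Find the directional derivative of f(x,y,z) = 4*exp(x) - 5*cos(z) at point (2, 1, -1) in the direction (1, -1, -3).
sqrt(11)*(15*sin(1) + 4*exp(2))/11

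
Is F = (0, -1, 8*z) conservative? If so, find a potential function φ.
Yes, F is conservative. φ = -y + 4*z**2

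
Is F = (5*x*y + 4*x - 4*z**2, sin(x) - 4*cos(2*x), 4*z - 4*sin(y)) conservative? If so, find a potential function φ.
No, ∇×F = (-4*cos(y), -8*z, -5*x + 8*sin(2*x) + cos(x)) ≠ 0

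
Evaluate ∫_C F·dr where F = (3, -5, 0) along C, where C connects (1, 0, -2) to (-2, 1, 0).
-14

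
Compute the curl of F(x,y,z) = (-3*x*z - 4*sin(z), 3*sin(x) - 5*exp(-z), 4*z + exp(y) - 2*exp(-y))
(exp(y) - 5*exp(-z) + 2*exp(-y), -3*x - 4*cos(z), 3*cos(x))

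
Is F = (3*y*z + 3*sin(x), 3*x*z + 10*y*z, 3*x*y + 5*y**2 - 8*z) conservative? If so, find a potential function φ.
Yes, F is conservative. φ = 3*x*y*z + 5*y**2*z - 4*z**2 - 3*cos(x)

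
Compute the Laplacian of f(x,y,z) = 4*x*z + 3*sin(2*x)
-12*sin(2*x)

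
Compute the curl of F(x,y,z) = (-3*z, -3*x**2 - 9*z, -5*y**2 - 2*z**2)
(9 - 10*y, -3, -6*x)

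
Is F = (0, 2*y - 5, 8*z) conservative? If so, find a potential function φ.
Yes, F is conservative. φ = y**2 - 5*y + 4*z**2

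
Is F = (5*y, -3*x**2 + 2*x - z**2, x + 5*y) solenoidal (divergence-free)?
Yes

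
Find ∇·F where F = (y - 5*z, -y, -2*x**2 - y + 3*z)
2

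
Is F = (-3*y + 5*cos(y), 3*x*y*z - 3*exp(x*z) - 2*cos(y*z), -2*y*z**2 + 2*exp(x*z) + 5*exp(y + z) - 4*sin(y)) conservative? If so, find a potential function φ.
No, ∇×F = (-3*x*y + 3*x*exp(x*z) - 2*y*sin(y*z) - 2*z**2 + 5*exp(y + z) - 4*cos(y), -2*z*exp(x*z), 3*y*z - 3*z*exp(x*z) + 5*sin(y) + 3) ≠ 0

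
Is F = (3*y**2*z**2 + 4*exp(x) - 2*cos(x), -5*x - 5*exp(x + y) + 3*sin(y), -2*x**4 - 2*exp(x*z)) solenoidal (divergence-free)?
No, ∇·F = -2*x*exp(x*z) + 4*exp(x) - 5*exp(x + y) + 2*sin(x) + 3*cos(y)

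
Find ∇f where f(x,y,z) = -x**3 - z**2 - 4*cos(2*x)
(-3*x**2 + 8*sin(2*x), 0, -2*z)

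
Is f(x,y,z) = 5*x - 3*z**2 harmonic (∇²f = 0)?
No, ∇²f = -6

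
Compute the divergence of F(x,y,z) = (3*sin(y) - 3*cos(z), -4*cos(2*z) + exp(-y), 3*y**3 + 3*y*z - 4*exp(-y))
3*y - exp(-y)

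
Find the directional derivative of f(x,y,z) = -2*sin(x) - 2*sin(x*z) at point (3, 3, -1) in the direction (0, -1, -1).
3*sqrt(2)*cos(3)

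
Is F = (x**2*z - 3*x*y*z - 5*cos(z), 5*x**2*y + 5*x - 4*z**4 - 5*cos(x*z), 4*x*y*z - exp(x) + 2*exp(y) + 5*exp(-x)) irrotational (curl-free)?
No, ∇×F = (4*x*z - 5*x*sin(x*z) + 16*z**3 + 2*exp(y), x**2 - 3*x*y - 4*y*z + exp(x) + 5*sin(z) + 5*exp(-x), 10*x*y + 3*x*z + 5*z*sin(x*z) + 5)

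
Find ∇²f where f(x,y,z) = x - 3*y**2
-6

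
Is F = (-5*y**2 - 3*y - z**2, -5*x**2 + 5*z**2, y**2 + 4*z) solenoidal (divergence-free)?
No, ∇·F = 4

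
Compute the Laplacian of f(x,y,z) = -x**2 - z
-2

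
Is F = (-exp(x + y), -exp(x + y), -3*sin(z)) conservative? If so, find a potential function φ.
Yes, F is conservative. φ = -exp(x + y) + 3*cos(z)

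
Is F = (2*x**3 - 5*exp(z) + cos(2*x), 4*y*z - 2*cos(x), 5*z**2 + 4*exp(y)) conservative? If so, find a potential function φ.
No, ∇×F = (-4*y + 4*exp(y), -5*exp(z), 2*sin(x)) ≠ 0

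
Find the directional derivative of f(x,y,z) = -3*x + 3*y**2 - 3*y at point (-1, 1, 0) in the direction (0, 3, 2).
9*sqrt(13)/13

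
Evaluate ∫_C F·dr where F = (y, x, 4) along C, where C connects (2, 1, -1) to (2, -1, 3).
12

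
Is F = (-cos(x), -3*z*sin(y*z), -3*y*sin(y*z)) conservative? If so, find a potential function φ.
Yes, F is conservative. φ = -sin(x) + 3*cos(y*z)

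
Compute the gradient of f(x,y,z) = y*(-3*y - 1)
(0, -6*y - 1, 0)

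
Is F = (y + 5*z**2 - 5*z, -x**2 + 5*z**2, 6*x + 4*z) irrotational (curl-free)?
No, ∇×F = (-10*z, 10*z - 11, -2*x - 1)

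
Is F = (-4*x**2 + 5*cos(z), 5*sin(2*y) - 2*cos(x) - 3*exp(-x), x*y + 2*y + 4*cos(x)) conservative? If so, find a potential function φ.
No, ∇×F = (x + 2, -y + 4*sin(x) - 5*sin(z), 2*sin(x) + 3*exp(-x)) ≠ 0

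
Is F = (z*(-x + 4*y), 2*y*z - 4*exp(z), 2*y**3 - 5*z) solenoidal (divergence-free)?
No, ∇·F = z - 5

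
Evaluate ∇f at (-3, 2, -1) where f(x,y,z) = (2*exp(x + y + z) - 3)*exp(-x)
(3*exp(3), 2*E, 2*E)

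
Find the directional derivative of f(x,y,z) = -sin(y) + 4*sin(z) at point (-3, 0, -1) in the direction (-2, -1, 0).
sqrt(5)/5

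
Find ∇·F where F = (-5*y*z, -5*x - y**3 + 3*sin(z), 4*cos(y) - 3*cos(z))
-3*y**2 + 3*sin(z)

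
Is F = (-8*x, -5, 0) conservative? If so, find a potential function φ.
Yes, F is conservative. φ = -4*x**2 - 5*y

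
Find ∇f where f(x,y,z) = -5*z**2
(0, 0, -10*z)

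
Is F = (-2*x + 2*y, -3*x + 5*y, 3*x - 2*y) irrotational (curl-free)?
No, ∇×F = (-2, -3, -5)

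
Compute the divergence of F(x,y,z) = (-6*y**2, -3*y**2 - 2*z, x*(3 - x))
-6*y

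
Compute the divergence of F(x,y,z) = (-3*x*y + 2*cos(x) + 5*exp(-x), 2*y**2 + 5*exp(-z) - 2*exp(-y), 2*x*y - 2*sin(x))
y - 2*sin(x) + 2*exp(-y) - 5*exp(-x)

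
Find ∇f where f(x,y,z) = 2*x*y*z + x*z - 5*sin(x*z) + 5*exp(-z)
(z*(2*y - 5*cos(x*z) + 1), 2*x*z, 2*x*y - 5*x*cos(x*z) + x - 5*exp(-z))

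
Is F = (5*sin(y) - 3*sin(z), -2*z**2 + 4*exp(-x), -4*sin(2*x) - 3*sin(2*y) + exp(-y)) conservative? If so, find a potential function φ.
No, ∇×F = (4*z - 6*cos(2*y) - exp(-y), 8*cos(2*x) - 3*cos(z), -5*cos(y) - 4*exp(-x)) ≠ 0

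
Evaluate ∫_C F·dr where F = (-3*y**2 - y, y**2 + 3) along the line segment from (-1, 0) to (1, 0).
0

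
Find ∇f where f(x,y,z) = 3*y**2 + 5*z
(0, 6*y, 5)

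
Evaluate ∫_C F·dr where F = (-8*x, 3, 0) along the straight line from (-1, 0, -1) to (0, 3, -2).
13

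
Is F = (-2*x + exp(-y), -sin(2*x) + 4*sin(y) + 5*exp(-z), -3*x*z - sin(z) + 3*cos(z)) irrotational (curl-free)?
No, ∇×F = (5*exp(-z), 3*z, -2*cos(2*x) + exp(-y))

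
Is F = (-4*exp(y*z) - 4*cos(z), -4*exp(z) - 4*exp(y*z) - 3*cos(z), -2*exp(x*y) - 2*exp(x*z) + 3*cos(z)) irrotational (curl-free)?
No, ∇×F = (-2*x*exp(x*y) + 4*y*exp(y*z) + 4*exp(z) - 3*sin(z), 2*y*exp(x*y) - 4*y*exp(y*z) + 2*z*exp(x*z) + 4*sin(z), 4*z*exp(y*z))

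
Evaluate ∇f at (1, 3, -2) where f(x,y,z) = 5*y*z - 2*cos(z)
(0, -10, 15 - 2*sin(2))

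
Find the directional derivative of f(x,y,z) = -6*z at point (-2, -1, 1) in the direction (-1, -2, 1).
-sqrt(6)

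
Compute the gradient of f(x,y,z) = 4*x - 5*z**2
(4, 0, -10*z)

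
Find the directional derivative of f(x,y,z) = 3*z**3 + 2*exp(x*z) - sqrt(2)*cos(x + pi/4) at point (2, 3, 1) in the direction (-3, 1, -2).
-sqrt(14)*(3*sqrt(2)*sin(pi/4 + 2) + 18 + 14*exp(2))/14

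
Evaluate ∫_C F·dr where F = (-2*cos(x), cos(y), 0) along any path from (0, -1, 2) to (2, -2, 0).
-3*sin(2) + sin(1)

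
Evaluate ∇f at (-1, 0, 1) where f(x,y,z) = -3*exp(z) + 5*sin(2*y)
(0, 10, -3*E)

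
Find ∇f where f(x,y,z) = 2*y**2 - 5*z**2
(0, 4*y, -10*z)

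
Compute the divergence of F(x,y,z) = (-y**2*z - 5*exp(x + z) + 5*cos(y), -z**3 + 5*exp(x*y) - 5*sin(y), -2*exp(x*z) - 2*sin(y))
5*x*exp(x*y) - 2*x*exp(x*z) - 5*exp(x + z) - 5*cos(y)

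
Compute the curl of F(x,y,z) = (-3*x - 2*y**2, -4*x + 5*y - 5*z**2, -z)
(10*z, 0, 4*y - 4)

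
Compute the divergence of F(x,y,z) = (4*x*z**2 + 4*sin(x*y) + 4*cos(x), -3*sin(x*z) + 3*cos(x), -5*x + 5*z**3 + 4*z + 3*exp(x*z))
3*x*exp(x*z) + 4*y*cos(x*y) + 19*z**2 - 4*sin(x) + 4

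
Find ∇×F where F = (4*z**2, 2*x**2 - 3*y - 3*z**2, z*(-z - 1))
(6*z, 8*z, 4*x)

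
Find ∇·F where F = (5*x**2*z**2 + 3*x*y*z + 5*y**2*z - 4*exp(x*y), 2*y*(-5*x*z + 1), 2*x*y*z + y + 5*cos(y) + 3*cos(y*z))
2*x*y + 10*x*z**2 - 10*x*z + 3*y*z - 4*y*exp(x*y) - 3*y*sin(y*z) + 2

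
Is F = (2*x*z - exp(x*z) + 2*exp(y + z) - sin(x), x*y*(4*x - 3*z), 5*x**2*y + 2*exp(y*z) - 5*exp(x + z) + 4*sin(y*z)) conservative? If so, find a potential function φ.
No, ∇×F = (5*x**2 + 3*x*y + 2*z*exp(y*z) + 4*z*cos(y*z), -10*x*y - x*exp(x*z) + 2*x + 5*exp(x + z) + 2*exp(y + z), 8*x*y - 3*y*z - 2*exp(y + z)) ≠ 0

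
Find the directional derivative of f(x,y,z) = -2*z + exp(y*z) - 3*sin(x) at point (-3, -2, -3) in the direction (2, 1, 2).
-7*exp(6)/3 - 4/3 - 2*cos(3)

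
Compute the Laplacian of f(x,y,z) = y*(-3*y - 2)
-6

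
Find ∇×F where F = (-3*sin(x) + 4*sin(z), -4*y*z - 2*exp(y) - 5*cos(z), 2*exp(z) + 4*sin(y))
(4*y - 5*sin(z) + 4*cos(y), 4*cos(z), 0)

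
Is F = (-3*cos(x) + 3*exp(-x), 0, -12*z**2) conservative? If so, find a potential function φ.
Yes, F is conservative. φ = -4*z**3 - 3*sin(x) - 3*exp(-x)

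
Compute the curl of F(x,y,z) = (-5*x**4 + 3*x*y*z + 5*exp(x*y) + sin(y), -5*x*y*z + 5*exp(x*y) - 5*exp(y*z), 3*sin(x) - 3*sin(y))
(5*x*y + 5*y*exp(y*z) - 3*cos(y), 3*x*y - 3*cos(x), -3*x*z - 5*x*exp(x*y) - 5*y*z + 5*y*exp(x*y) - cos(y))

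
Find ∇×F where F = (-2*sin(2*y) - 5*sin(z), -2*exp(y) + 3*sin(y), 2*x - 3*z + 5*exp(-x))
(0, -5*cos(z) - 2 + 5*exp(-x), 4*cos(2*y))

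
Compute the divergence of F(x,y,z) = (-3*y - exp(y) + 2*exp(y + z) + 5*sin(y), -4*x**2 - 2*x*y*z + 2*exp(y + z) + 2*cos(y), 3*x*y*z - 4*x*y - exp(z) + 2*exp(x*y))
3*x*y - 2*x*z - exp(z) + 2*exp(y + z) - 2*sin(y)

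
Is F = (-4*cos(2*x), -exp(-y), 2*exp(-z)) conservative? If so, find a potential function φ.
Yes, F is conservative. φ = -2*sin(2*x) - 2*exp(-z) + exp(-y)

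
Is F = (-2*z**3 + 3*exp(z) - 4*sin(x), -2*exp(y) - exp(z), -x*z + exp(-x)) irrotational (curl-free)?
No, ∇×F = (exp(z), -6*z**2 + z + 3*exp(z) + exp(-x), 0)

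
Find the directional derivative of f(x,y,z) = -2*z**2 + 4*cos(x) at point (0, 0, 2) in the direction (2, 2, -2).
8*sqrt(3)/3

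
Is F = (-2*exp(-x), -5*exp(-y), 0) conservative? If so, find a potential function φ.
Yes, F is conservative. φ = 5*exp(-y) + 2*exp(-x)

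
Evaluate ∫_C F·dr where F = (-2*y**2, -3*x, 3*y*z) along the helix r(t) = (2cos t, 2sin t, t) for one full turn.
-24*pi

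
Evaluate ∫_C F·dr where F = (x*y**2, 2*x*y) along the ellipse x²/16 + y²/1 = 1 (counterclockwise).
0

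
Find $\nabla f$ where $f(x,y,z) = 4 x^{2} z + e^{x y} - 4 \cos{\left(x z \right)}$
(8*x*z + y*exp(x*y) + 4*z*sin(x*z), x*exp(x*y), 4*x*(x + sin(x*z)))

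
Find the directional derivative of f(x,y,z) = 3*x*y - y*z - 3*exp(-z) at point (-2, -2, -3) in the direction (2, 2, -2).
sqrt(3)*(-exp(3) - 11/3)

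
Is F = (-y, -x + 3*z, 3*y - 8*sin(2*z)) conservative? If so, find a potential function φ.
Yes, F is conservative. φ = -x*y + 3*y*z + 4*cos(2*z)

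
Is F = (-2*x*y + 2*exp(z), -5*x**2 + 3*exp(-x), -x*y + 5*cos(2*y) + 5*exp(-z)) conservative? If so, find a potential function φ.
No, ∇×F = (-x - 10*sin(2*y), y + 2*exp(z), -8*x - 3*exp(-x)) ≠ 0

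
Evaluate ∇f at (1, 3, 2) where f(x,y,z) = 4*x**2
(8, 0, 0)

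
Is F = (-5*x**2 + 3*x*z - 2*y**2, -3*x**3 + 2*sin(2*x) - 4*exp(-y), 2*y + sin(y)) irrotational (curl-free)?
No, ∇×F = (cos(y) + 2, 3*x, -9*x**2 + 4*y + 4*cos(2*x))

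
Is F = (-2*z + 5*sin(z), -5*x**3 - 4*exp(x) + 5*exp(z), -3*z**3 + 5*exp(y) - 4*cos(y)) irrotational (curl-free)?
No, ∇×F = (5*exp(y) - 5*exp(z) + 4*sin(y), 5*cos(z) - 2, -15*x**2 - 4*exp(x))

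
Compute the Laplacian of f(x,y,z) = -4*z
0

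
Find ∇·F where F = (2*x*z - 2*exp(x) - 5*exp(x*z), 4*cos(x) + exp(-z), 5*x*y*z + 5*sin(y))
5*x*y - 5*z*exp(x*z) + 2*z - 2*exp(x)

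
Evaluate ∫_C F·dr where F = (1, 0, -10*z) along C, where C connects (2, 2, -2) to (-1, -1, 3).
-28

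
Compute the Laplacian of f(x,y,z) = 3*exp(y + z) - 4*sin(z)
6*exp(y + z) + 4*sin(z)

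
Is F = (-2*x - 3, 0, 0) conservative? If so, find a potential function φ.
Yes, F is conservative. φ = x*(-x - 3)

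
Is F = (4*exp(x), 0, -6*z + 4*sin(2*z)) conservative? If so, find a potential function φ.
Yes, F is conservative. φ = -3*z**2 + 4*exp(x) - 2*cos(2*z)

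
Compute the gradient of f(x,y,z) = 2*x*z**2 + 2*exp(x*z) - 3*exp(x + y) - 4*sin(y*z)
(2*z**2 + 2*z*exp(x*z) - 3*exp(x + y), -4*z*cos(y*z) - 3*exp(x + y), 4*x*z + 2*x*exp(x*z) - 4*y*cos(y*z))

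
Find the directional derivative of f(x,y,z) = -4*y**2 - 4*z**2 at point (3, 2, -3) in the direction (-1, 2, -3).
-52*sqrt(14)/7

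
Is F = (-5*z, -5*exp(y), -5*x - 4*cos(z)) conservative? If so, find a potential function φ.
Yes, F is conservative. φ = -5*x*z - 5*exp(y) - 4*sin(z)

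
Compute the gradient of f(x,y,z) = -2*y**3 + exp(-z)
(0, -6*y**2, -exp(-z))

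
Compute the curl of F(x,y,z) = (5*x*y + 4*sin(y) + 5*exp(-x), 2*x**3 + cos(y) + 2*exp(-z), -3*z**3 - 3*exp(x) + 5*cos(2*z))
(2*exp(-z), 3*exp(x), 6*x**2 - 5*x - 4*cos(y))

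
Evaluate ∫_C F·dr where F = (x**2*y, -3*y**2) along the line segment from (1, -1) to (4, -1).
-21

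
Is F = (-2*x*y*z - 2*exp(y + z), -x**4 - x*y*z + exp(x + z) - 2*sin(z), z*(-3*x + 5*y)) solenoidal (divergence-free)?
No, ∇·F = -x*z - 3*x - 2*y*z + 5*y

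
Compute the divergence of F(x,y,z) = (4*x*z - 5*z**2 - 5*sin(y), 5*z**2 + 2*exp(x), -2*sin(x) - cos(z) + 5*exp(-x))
4*z + sin(z)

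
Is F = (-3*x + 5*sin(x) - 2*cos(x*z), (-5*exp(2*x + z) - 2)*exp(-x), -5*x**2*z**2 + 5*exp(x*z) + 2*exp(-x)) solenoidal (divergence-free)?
No, ∇·F = -10*x**2*z + 5*x*exp(x*z) + 2*z*sin(x*z) + 5*cos(x) - 3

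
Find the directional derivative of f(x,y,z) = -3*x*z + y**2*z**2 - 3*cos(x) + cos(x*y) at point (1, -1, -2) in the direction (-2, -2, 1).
-2*sin(1) - 1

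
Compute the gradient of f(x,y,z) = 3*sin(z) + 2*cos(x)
(-2*sin(x), 0, 3*cos(z))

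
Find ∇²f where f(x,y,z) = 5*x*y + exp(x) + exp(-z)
exp(x) + exp(-z)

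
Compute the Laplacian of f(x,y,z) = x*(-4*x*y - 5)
-8*y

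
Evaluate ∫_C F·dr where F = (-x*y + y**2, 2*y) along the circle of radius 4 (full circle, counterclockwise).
0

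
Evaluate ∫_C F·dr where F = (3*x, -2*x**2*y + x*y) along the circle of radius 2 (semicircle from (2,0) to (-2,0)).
16/3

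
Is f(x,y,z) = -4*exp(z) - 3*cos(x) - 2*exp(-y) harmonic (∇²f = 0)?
No, ∇²f = -4*exp(z) + 3*cos(x) - 2*exp(-y)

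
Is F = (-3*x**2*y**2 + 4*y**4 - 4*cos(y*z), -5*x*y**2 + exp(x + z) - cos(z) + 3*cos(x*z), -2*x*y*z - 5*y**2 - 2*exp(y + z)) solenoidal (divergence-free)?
No, ∇·F = -6*x*y**2 - 12*x*y - 2*exp(y + z)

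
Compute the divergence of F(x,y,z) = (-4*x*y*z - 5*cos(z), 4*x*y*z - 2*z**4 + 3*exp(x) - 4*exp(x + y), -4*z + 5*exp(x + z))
4*x*z - 4*y*z - 4*exp(x + y) + 5*exp(x + z) - 4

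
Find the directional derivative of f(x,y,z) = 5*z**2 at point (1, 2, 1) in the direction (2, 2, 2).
10*sqrt(3)/3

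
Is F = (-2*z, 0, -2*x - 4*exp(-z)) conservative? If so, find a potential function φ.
Yes, F is conservative. φ = -2*x*z + 4*exp(-z)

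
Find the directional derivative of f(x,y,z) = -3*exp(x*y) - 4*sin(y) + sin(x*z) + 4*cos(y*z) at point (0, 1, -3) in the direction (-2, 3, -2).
4*sqrt(17)*(-3*cos(1) - 11*sin(3) + 3)/17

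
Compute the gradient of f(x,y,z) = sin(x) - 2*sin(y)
(cos(x), -2*cos(y), 0)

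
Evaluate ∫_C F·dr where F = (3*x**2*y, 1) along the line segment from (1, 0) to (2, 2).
21/2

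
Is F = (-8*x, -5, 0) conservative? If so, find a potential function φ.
Yes, F is conservative. φ = -4*x**2 - 5*y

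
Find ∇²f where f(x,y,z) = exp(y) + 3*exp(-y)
exp(y) + 3*exp(-y)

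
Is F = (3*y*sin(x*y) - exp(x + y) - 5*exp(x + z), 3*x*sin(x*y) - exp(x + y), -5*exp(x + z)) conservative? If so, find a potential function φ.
Yes, F is conservative. φ = -exp(x + y) - 5*exp(x + z) - 3*cos(x*y)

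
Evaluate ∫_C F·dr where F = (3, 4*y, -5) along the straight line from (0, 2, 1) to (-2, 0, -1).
-4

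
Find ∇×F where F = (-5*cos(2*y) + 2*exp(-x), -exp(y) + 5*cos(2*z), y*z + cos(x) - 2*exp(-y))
(z + 10*sin(2*z) + 2*exp(-y), sin(x), -10*sin(2*y))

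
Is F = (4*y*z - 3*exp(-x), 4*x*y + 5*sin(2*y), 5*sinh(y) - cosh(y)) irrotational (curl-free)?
No, ∇×F = (-sinh(y) + 5*cosh(y), 4*y, 4*y - 4*z)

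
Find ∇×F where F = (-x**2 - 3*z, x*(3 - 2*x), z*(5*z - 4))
(0, -3, 3 - 4*x)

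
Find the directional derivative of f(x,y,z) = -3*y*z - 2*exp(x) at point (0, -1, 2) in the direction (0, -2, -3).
3*sqrt(13)/13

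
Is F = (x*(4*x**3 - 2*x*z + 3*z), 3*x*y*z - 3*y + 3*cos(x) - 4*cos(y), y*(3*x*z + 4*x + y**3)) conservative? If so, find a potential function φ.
No, ∇×F = (-3*x*y + 3*x*z + 4*x + 4*y**3, -x*(2*x - 3) - y*(3*z + 4), 3*y*z - 3*sin(x)) ≠ 0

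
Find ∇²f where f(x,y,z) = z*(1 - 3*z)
-6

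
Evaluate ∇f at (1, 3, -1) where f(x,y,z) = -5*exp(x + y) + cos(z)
(-5*exp(4), -5*exp(4), sin(1))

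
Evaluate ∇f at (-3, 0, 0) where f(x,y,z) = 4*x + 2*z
(4, 0, 2)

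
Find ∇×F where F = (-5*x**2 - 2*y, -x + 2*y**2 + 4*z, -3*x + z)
(-4, 3, 1)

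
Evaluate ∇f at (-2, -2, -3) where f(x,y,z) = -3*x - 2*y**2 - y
(-3, 7, 0)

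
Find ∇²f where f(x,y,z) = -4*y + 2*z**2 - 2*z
4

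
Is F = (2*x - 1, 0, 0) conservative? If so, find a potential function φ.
Yes, F is conservative. φ = x*(x - 1)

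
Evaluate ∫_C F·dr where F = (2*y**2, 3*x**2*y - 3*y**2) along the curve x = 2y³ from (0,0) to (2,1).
29/10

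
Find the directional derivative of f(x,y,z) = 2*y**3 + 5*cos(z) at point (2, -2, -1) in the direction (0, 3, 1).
sqrt(10)*(5*sin(1) + 72)/10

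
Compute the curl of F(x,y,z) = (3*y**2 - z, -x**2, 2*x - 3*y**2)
(-6*y, -3, -2*x - 6*y)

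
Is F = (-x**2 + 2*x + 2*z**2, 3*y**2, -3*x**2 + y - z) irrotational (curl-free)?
No, ∇×F = (1, 6*x + 4*z, 0)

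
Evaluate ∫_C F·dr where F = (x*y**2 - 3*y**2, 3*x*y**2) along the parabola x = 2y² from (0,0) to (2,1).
-7/15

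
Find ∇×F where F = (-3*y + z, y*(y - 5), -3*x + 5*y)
(5, 4, 3)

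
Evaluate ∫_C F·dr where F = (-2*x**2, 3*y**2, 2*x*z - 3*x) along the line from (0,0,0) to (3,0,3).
-27/2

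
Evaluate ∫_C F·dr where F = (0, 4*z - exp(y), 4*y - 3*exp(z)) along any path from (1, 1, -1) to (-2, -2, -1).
-exp(-2) + E + 12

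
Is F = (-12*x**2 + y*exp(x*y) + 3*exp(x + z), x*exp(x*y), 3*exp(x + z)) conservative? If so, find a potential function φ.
Yes, F is conservative. φ = -4*x**3 + exp(x*y) + 3*exp(x + z)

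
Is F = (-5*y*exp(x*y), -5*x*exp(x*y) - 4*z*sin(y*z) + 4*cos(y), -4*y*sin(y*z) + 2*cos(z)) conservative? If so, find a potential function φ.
Yes, F is conservative. φ = -5*exp(x*y) + 4*sin(y) + 2*sin(z) + 4*cos(y*z)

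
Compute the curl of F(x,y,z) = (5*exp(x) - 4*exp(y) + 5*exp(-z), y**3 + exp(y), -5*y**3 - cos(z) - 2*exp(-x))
(-15*y**2, -5*exp(-z) - 2*exp(-x), 4*exp(y))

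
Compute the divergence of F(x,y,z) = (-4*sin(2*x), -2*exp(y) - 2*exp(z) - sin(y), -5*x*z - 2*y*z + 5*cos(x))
-5*x - 2*y - 2*exp(y) - 8*cos(2*x) - cos(y)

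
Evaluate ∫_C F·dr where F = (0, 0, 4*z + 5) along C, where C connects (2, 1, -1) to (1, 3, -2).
1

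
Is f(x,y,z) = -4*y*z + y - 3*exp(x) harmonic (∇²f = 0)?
No, ∇²f = -3*exp(x)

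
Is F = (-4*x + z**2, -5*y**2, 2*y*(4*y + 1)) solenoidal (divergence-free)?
No, ∇·F = -10*y - 4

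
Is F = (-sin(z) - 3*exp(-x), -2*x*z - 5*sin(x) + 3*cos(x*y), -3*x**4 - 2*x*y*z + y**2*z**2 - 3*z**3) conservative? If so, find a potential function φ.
No, ∇×F = (-2*x*z + 2*x + 2*y*z**2, 12*x**3 + 2*y*z - cos(z), -3*y*sin(x*y) - 2*z - 5*cos(x)) ≠ 0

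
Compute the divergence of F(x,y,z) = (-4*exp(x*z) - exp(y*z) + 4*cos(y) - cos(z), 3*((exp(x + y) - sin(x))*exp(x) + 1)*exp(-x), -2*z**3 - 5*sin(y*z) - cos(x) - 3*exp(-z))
-5*y*cos(y*z) - 6*z**2 - 4*z*exp(x*z) + 3*exp(x + y) + 3*exp(-z)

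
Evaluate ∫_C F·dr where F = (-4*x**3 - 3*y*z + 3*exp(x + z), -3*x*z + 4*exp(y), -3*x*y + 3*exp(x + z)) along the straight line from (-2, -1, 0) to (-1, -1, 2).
-3*exp(-2) + 3*E + 9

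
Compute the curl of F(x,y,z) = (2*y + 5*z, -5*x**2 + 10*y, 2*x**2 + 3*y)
(3, 5 - 4*x, -10*x - 2)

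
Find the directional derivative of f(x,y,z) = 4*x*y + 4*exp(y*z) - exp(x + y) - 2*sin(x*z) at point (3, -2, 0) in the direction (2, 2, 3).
sqrt(17)*(-2 - 4*E/17)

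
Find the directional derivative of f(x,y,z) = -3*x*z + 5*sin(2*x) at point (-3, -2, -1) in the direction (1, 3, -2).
5*sqrt(14)*(-3 + 2*cos(6))/14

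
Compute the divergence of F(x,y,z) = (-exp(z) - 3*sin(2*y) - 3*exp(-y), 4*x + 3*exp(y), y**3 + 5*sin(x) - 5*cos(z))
3*exp(y) + 5*sin(z)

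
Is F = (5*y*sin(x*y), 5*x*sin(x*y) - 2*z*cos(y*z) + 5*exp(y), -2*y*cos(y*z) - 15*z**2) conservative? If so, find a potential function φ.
Yes, F is conservative. φ = -5*z**3 + 5*exp(y) - 2*sin(y*z) - 5*cos(x*y)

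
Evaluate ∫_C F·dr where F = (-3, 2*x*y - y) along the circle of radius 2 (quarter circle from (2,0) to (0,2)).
28/3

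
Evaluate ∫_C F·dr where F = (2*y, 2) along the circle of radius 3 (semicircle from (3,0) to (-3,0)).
-9*pi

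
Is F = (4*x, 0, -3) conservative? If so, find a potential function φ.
Yes, F is conservative. φ = 2*x**2 - 3*z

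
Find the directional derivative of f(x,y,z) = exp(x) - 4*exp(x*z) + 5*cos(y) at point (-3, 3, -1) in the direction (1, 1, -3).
sqrt(11)*(-32*exp(6) - 5*exp(3)*sin(3) + 1)*exp(-3)/11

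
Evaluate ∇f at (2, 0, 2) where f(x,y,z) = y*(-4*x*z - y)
(0, -16, 0)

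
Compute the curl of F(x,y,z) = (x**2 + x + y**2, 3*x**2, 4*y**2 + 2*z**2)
(8*y, 0, 6*x - 2*y)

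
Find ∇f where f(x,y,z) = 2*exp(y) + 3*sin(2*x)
(6*cos(2*x), 2*exp(y), 0)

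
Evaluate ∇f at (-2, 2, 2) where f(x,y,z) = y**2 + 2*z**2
(0, 4, 8)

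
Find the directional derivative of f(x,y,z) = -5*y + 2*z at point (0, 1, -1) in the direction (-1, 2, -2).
-14/3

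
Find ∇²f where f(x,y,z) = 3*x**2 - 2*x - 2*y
6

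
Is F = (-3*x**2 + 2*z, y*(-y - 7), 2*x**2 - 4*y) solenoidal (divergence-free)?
No, ∇·F = -6*x - 2*y - 7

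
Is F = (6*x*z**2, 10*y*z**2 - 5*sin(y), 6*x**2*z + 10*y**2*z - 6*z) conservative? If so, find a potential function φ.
Yes, F is conservative. φ = 3*x**2*z**2 + 5*y**2*z**2 - 3*z**2 + 5*cos(y)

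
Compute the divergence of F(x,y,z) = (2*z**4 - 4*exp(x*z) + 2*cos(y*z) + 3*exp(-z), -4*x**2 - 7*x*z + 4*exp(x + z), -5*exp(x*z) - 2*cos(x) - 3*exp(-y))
(-5*x - 4*z)*exp(x*z)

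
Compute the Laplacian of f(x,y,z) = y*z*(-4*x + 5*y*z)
10*y**2 + 10*z**2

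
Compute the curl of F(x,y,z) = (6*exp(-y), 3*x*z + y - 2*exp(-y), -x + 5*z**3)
(-3*x, 1, 3*z + 6*exp(-y))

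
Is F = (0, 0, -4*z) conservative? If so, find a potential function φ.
Yes, F is conservative. φ = -2*z**2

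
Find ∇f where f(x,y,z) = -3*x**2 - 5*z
(-6*x, 0, -5)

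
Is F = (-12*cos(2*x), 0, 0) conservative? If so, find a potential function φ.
Yes, F is conservative. φ = -6*sin(2*x)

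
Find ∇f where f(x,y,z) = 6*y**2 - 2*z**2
(0, 12*y, -4*z)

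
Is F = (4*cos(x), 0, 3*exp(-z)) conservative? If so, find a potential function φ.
Yes, F is conservative. φ = 4*sin(x) - 3*exp(-z)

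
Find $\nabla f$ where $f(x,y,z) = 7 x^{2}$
(14*x, 0, 0)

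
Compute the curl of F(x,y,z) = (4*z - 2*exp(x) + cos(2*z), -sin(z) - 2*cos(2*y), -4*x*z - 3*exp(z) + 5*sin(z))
(cos(z), 4*z - 2*sin(2*z) + 4, 0)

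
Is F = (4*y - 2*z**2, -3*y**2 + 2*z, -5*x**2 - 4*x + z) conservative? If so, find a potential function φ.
No, ∇×F = (-2, 10*x - 4*z + 4, -4) ≠ 0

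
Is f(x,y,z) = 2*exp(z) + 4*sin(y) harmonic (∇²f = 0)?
No, ∇²f = 2*exp(z) - 4*sin(y)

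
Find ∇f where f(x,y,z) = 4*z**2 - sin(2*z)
(0, 0, 8*z - 2*cos(2*z))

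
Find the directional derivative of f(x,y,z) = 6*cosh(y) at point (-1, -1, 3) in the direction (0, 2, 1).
-12*sqrt(5)*sinh(1)/5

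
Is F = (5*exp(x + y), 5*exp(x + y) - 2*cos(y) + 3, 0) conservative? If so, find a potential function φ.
Yes, F is conservative. φ = 3*y + 5*exp(x + y) - 2*sin(y)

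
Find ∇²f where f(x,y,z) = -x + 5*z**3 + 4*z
30*z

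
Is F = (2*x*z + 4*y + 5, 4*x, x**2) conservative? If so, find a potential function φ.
Yes, F is conservative. φ = x*(x*z + 4*y + 5)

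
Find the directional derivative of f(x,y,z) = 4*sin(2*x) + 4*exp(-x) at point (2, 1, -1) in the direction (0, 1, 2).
0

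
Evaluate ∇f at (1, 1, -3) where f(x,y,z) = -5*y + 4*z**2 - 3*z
(0, -5, -27)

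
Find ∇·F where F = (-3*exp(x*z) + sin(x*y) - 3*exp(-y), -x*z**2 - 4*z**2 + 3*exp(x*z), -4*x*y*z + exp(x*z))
-4*x*y + x*exp(x*z) + y*cos(x*y) - 3*z*exp(x*z)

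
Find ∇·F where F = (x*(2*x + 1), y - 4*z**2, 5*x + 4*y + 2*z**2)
4*x + 4*z + 2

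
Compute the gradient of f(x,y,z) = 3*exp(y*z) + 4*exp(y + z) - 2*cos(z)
(0, 3*z*exp(y*z) + 4*exp(y + z), 3*y*exp(y*z) + 4*exp(y + z) + 2*sin(z))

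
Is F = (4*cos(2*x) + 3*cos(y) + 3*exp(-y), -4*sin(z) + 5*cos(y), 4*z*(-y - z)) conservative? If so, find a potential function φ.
No, ∇×F = (-4*z + 4*cos(z), 0, 3*sin(y) + 3*exp(-y)) ≠ 0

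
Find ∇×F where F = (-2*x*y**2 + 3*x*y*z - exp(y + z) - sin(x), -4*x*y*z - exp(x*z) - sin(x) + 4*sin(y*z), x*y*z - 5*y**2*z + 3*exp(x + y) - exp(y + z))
(4*x*y + x*z + x*exp(x*z) - 10*y*z - 4*y*cos(y*z) + 3*exp(x + y) - exp(y + z), 3*x*y - y*z - 3*exp(x + y) - exp(y + z), 4*x*y - 3*x*z - 4*y*z - z*exp(x*z) + exp(y + z) - cos(x))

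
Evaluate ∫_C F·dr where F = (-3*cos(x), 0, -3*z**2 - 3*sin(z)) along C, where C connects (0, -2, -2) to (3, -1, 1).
-9 - 3*sin(3) - 3*cos(2) + 3*cos(1)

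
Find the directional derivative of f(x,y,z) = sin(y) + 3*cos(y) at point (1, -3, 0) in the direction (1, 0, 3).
0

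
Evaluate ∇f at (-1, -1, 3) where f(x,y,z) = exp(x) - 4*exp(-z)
(exp(-1), 0, 4*exp(-3))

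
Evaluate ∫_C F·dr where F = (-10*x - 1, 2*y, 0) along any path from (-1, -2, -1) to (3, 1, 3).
-47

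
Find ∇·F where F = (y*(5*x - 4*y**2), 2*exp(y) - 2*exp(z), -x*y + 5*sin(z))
5*y + 2*exp(y) + 5*cos(z)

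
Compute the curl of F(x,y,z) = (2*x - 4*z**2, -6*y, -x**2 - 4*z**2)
(0, 2*x - 8*z, 0)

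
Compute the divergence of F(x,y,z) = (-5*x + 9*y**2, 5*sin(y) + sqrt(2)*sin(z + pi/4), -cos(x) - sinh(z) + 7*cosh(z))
5*cos(y) + 7*sinh(z) - cosh(z) - 5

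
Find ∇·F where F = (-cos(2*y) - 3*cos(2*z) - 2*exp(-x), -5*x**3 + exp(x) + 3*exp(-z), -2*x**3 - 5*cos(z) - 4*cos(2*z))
((16*cos(z) + 5)*exp(x)*sin(z) + 2)*exp(-x)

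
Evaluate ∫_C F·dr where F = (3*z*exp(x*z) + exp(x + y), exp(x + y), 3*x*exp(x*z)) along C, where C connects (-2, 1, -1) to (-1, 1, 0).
-3*exp(2) - exp(-1) + 4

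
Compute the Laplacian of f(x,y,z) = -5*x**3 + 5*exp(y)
-30*x + 5*exp(y)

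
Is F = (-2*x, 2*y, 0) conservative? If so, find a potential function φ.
Yes, F is conservative. φ = -x**2 + y**2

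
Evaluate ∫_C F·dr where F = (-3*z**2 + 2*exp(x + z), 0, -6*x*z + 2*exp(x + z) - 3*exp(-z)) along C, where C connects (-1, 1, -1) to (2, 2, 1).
-9 - 3*E - 2*exp(-2) + 3*exp(-1) + 2*exp(3)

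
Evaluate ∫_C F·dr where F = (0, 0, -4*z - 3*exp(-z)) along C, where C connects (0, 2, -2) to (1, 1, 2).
-6*sinh(2)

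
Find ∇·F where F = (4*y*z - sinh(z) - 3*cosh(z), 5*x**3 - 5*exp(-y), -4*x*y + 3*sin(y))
5*exp(-y)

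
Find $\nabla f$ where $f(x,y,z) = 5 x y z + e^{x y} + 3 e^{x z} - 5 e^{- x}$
(5*y*z + y*exp(x*y) + 3*z*exp(x*z) + 5*exp(-x), x*(5*z + exp(x*y)), x*(5*y + 3*exp(x*z)))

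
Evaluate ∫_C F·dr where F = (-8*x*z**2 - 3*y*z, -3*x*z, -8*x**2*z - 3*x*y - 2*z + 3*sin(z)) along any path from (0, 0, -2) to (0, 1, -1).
-3*cos(1) + 3*cos(2) + 3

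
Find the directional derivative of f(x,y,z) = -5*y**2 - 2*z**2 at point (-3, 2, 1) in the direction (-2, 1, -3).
-4*sqrt(14)/7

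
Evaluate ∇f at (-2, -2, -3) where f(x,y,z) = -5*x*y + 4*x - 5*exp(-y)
(14, 10 + 5*exp(2), 0)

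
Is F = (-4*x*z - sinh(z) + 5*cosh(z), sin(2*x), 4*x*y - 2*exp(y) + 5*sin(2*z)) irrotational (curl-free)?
No, ∇×F = (4*x - 2*exp(y), -4*x - 4*y + 5*sinh(z) - cosh(z), 2*cos(2*x))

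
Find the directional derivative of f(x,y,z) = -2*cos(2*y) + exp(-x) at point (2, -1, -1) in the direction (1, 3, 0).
-sqrt(10)*(1 + 12*exp(2)*sin(2))*exp(-2)/10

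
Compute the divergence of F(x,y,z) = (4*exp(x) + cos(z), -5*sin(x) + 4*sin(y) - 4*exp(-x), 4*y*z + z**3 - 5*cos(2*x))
4*y + 3*z**2 + 4*exp(x) + 4*cos(y)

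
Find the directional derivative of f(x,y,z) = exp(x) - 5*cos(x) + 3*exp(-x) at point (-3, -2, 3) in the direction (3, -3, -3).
sqrt(3)*(-3*exp(6) - 5*exp(3)*sin(3) + 1)*exp(-3)/3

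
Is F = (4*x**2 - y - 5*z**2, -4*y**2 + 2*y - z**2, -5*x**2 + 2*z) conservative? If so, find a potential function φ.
No, ∇×F = (2*z, 10*x - 10*z, 1) ≠ 0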